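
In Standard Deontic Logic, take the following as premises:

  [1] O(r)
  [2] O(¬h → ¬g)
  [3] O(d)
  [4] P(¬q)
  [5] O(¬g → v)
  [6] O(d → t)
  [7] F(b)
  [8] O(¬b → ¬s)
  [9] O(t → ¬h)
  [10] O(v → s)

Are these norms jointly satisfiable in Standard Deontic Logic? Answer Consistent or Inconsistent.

Premise 3 states O(d) outright.
Premise 6 is O(d → t); since O(d), deontic closure gives O(t).
Premise 9 is O(t → ¬h); since O(t), deontic closure gives O(¬h).
From O(¬h) and premise 2, O(¬h → ¬g), we obtain O(¬g).
Applying K to premise 5 (O(¬g → v)) and O(¬g) yields O(v).
Applying K to premise 10 (O(v → s)) and O(v) yields O(s).
The contrapositive of premise 8 (O(¬b → ¬s)) is O(s → b), and O(s) is already established, so O(b).
However, F(b) at premise 7 amounts to O(¬b).
We now have both O(b) and O(¬b) — b is simultaneously obligatory and forbidden, violating the D-axiom.

Inconsistent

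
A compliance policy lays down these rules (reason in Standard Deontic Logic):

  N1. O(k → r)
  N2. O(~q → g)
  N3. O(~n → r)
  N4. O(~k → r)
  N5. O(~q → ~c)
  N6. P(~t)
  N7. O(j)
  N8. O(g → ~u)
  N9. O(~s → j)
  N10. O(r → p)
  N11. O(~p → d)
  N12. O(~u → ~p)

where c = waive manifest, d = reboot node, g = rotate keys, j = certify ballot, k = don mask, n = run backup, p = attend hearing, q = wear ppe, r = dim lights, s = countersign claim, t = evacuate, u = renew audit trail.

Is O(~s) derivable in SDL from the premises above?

No

Premise 9 is O(~s → j); even if O(j) held, inferring O(~s) would be affirming the consequent — invalid.
No other premise forces O(~s). An ideal world satisfying every premise can still have ~s false, so O(~s) is not derivable.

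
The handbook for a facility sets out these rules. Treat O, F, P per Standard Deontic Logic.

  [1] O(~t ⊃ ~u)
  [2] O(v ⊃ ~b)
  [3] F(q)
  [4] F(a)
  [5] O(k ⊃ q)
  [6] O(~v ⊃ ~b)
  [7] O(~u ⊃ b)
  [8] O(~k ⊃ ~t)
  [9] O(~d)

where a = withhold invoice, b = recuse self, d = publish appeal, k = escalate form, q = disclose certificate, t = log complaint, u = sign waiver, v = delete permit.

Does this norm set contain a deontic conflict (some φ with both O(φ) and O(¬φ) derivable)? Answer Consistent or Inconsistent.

Premises 6 and 2 are O(~v ⊃ ~b) and O(v ⊃ ~b); every ideal world satisfies ~v or v, so in either case ~b holds — hence O(~b).
Premise 7, O(~u ⊃ b), contraposes to O(~b ⊃ u); with O(~b) we get O(u).
Premise 1 is O(~t ⊃ ~u); contrapositively O(u ⊃ t). Since O(u) holds, K gives O(t).
Premise 8 is O(~k ⊃ ~t); contrapositively O(t ⊃ k). Since O(t) holds, K gives O(k).
With premise 5, O(k ⊃ q), the K-axiom yields O(q).
But premise 3, F(q), means O(~q).
We now have both O(q) and O(~q) — q is simultaneously obligatory and forbidden, violating the D-axiom.

Inconsistent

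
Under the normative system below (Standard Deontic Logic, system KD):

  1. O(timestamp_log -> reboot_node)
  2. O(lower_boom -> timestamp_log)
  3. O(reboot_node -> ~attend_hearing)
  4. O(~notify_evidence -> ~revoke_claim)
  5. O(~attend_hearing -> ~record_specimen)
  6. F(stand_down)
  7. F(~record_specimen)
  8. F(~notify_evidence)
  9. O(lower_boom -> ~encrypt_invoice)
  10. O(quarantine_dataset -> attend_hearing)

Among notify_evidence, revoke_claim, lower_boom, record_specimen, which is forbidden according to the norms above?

Premise 7, F(~record_specimen), is equivalent to O(record_specimen).
Premise 5, O(~attend_hearing -> ~record_specimen), contraposes to O(record_specimen -> attend_hearing); with O(record_specimen) we get O(attend_hearing).
Premise 3 is O(reboot_node -> ~attend_hearing); contrapositively O(attend_hearing -> ~reboot_node). Since O(attend_hearing) holds, K gives O(~reboot_node).
Premise 1, O(timestamp_log -> reboot_node), contraposes to O(~reboot_node -> ~timestamp_log); with O(~reboot_node) we get O(~timestamp_log).
The contrapositive of premise 2 (O(lower_boom -> timestamp_log)) is O(~timestamp_log -> ~lower_boom), and O(~timestamp_log) is already established, so O(~lower_boom).
So O(~lower_boom) holds, i.e. lower_boom is forbidden. None of the other listed options is forbidden under the premises.

lower_boom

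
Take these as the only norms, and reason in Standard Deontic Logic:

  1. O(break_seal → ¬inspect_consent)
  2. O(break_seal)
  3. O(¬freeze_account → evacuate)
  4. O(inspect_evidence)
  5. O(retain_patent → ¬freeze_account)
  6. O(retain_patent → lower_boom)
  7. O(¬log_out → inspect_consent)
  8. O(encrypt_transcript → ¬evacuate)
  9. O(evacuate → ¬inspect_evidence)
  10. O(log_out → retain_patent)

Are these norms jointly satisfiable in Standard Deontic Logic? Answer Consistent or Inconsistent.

Premise 4 gives O(inspect_evidence).
Premise 9, O(evacuate → ¬inspect_evidence), contraposes to O(inspect_evidence → ¬evacuate); with O(inspect_evidence) we get O(¬evacuate).
The contrapositive of premise 3 (O(¬freeze_account → evacuate)) is O(¬evacuate → freeze_account), and O(¬evacuate) is already established, so O(freeze_account).
Premise 5, O(retain_patent → ¬freeze_account), contraposes to O(freeze_account → ¬retain_patent); with O(freeze_account) we get O(¬retain_patent).
Premise 10, O(log_out → retain_patent), contraposes to O(¬retain_patent → ¬log_out); with O(¬retain_patent) we get O(¬log_out).
Premise 7 is O(¬log_out → inspect_consent); since O(¬log_out), deontic closure gives O(inspect_consent).
Premise 1 is O(break_seal → ¬inspect_consent); contrapositively O(inspect_consent → ¬break_seal). Since O(inspect_consent) holds, K gives O(¬break_seal).
But premise 2 directly asserts O(break_seal).
We now have both O(¬break_seal) and O(break_seal) — break_seal is simultaneously obligatory and forbidden, violating the D-axiom.

Inconsistent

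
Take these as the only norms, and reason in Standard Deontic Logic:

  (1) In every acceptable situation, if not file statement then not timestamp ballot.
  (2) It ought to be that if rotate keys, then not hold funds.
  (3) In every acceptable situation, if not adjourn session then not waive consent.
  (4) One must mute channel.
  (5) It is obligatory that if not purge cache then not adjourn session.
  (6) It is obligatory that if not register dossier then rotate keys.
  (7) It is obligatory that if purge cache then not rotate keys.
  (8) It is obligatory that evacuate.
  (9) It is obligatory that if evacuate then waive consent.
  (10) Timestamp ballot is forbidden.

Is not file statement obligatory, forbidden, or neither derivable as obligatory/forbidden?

Neither

Premise 1 is O(¬file_statement → ¬timestamp_ballot); even if O(¬timestamp_ballot) held, inferring O(¬file_statement) would be affirming the consequent — invalid.
No premise or chain of K-axiom applications forces O(¬file_statement), and none forces O(file_statement). So ¬file_statement is neither obligatory nor forbidden under these norms.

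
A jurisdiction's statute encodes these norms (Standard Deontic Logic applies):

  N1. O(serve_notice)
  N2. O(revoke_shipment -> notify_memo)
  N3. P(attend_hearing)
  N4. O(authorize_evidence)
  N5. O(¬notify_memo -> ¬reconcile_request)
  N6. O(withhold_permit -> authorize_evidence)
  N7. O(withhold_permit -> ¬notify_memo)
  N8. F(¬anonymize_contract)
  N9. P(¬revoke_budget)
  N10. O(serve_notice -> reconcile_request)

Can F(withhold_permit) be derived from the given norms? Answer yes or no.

Premise 1 gives O(serve_notice).
With premise 10, O(serve_notice -> reconcile_request), the K-axiom yields O(reconcile_request).
Premise 5 is O(¬notify_memo -> ¬reconcile_request); contrapositively O(reconcile_request -> notify_memo). Since O(reconcile_request) holds, K gives O(notify_memo).
Premise 7, O(withhold_permit -> ¬notify_memo), contraposes to O(notify_memo -> ¬withhold_permit); with O(notify_memo) we get O(¬withhold_permit).
Premises 2, 3, 4, 6, 8, 9 do not contribute to this derivation.
So O(¬withhold_permit) holds, i.e. F(withhold_permit). The claim follows.

Yes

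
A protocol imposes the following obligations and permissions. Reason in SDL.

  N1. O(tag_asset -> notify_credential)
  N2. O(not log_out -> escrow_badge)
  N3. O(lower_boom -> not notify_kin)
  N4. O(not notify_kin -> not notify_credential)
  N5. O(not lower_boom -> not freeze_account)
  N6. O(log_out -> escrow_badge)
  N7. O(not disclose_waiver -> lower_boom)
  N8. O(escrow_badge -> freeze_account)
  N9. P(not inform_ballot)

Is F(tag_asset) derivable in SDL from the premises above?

Premises 6 and 2 are O(log_out -> escrow_badge) and O(not log_out -> escrow_badge); every ideal world satisfies log_out or not log_out, so in either case escrow_badge holds — hence O(escrow_badge).
Premise 8 is O(escrow_badge -> freeze_account); since O(escrow_badge), deontic closure gives O(freeze_account).
The contrapositive of premise 5 (O(not lower_boom -> not freeze_account)) is O(freeze_account -> lower_boom), and O(freeze_account) is already established, so O(lower_boom).
Premise 3 is O(lower_boom -> not notify_kin); since O(lower_boom), deontic closure gives O(not notify_kin).
From O(not notify_kin) and premise 4, O(not notify_kin -> not notify_credential), we obtain O(not notify_credential).
The contrapositive of premise 1 (O(tag_asset -> notify_credential)) is O(not notify_credential -> not tag_asset), and O(not notify_credential) is already established, so O(not tag_asset).
Premises 7, 9 do not contribute to this derivation.
So O(not tag_asset) holds, i.e. F(tag_asset). The claim follows.

Yes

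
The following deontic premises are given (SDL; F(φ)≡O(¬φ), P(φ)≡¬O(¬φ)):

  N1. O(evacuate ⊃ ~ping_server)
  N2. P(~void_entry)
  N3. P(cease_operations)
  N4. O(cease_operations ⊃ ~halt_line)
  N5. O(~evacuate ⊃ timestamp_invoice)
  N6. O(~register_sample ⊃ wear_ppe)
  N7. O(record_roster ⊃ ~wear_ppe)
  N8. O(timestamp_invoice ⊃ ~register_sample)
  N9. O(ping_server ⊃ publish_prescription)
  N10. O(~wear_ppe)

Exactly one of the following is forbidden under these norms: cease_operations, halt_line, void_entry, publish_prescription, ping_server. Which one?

From premise 10 we have O(~wear_ppe).
Premise 6 is O(~register_sample ⊃ wear_ppe); contrapositively O(~wear_ppe ⊃ register_sample). Since O(~wear_ppe) holds, K gives O(register_sample).
Premise 8 is O(timestamp_invoice ⊃ ~register_sample); contrapositively O(register_sample ⊃ ~timestamp_invoice). Since O(register_sample) holds, K gives O(~timestamp_invoice).
The contrapositive of premise 5 (O(~evacuate ⊃ timestamp_invoice)) is O(~timestamp_invoice ⊃ evacuate), and O(~timestamp_invoice) is already established, so O(evacuate).
Applying K to premise 1 (O(evacuate ⊃ ~ping_server)) and O(evacuate) yields O(~ping_server).
So O(~ping_server) holds, i.e. ping_server is forbidden. None of the other listed options is forbidden under the premises.

ping_server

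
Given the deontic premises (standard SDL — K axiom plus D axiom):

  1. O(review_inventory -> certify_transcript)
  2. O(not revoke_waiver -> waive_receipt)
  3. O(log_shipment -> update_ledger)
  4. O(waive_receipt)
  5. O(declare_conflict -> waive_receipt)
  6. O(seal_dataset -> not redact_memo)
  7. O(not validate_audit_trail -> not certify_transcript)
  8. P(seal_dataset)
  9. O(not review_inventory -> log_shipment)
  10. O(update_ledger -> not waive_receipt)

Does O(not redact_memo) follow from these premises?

No

Premise 6 is O(seal_dataset -> not redact_memo), but O(seal_dataset) is not derivable from the premises (the permission P(seal_dataset) asserts only not O(not seal_dataset), not O(seal_dataset)), so it does not yield O(not redact_memo).
No other premise forces O(not redact_memo). An ideal world satisfying every premise can still have not redact_memo false, so O(not redact_memo) is not derivable.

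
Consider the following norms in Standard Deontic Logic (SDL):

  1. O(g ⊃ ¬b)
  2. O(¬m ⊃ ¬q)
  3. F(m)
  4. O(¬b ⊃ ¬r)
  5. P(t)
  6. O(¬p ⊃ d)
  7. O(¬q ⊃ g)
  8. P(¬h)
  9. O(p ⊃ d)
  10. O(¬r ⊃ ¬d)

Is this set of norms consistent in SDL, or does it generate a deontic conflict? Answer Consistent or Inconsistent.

Inconsistent

Premises 6 and 9 cover both cases: O(¬p ⊃ d) and O(p ⊃ d). Since ¬p ∨ p is a tautology, O(d) follows.
Premise 10, O(¬r ⊃ ¬d), contraposes to O(d ⊃ r); with O(d) we get O(r).
Premise 4, O(¬b ⊃ ¬r), contraposes to O(r ⊃ b); with O(r) we get O(b).
Premise 1, O(g ⊃ ¬b), contraposes to O(b ⊃ ¬g); with O(b) we get O(¬g).
The contrapositive of premise 7 (O(¬q ⊃ g)) is O(¬g ⊃ q), and O(¬g) is already established, so O(q).
Premise 2 is O(¬m ⊃ ¬q); contrapositively O(q ⊃ m). Since O(q) holds, K gives O(m).
But premise 3, F(m), means O(¬m).
We now have both O(m) and O(¬m) — m is simultaneously obligatory and forbidden, violating the D-axiom.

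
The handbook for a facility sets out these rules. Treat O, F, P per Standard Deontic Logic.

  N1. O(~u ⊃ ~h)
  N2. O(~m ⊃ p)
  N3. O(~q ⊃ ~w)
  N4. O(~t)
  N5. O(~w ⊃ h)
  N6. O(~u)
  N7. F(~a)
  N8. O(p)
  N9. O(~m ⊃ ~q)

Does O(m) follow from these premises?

From premise 6 we have O(~u).
Applying K to premise 1 (O(~u ⊃ ~h)) and O(~u) yields O(~h).
Premise 5, O(~w ⊃ h), contraposes to O(~h ⊃ w); with O(~h) we get O(w).
Premise 3 is O(~q ⊃ ~w); contrapositively O(w ⊃ q). Since O(w) holds, K gives O(q).
Premise 9 is O(~m ⊃ ~q); contrapositively O(q ⊃ m). Since O(q) holds, K gives O(m).
Premises 2, 4, 7, 8 do not contribute to this derivation.
So O(m) follows.

Yes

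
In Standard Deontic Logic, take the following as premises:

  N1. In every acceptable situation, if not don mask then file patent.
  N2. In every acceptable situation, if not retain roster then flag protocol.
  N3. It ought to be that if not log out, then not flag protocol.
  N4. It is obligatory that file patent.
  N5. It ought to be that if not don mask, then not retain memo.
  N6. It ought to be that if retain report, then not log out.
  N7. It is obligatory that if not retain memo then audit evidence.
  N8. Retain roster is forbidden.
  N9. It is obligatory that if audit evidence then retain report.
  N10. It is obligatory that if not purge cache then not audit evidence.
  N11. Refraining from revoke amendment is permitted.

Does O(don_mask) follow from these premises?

Premise 8 is F(retain_roster), i.e. O(¬retain_roster).
With premise 2, O(¬retain_roster → flag_protocol), the K-axiom yields O(flag_protocol).
The contrapositive of premise 3 (O(¬log_out → ¬flag_protocol)) is O(flag_protocol → log_out), and O(flag_protocol) is already established, so O(log_out).
The contrapositive of premise 6 (O(retain_report → ¬log_out)) is O(log_out → ¬retain_report), and O(log_out) is already established, so O(¬retain_report).
Premise 9, O(audit_evidence → retain_report), contraposes to O(¬retain_report → ¬audit_evidence); with O(¬retain_report) we get O(¬audit_evidence).
Premise 7, O(¬retain_memo → audit_evidence), contraposes to O(¬audit_evidence → retain_memo); with O(¬audit_evidence) we get O(retain_memo).
Premise 5, O(¬don_mask → ¬retain_memo), contraposes to O(retain_memo → don_mask); with O(retain_memo) we get O(don_mask).
Premises 1, 4, 10, 11 do not contribute to this derivation.
So O(don_mask) follows.

Yes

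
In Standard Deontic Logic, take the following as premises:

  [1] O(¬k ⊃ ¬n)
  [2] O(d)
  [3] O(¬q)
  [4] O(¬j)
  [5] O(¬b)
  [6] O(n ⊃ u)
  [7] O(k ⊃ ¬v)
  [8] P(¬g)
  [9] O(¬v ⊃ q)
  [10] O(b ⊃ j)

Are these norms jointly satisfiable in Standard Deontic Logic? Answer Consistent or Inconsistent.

Consistent

Premise 10 is O(b ⊃ j), but O(b) is not derivable from the premises, so it does not yield O(j).
So O(j) is not derivable, and the apparent clash with O(¬j) does not arise.
A world satisfying every obligation exists (e.g. b=false, d=true, g=false, j=false, k=false, n=false, q=false, u=false, v=true); no atom is both obligatory and forbidden, so the set is consistent.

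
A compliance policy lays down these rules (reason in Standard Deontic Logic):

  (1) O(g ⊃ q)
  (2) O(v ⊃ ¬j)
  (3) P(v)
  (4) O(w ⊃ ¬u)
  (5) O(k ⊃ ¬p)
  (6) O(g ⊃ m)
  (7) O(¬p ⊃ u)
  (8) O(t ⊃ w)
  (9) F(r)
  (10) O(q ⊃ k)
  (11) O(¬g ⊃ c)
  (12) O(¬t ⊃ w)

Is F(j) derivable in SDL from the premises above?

Premise 2 is O(v ⊃ ¬j), but O(v) is not derivable from the premises (the permission P(v) asserts only ¬O(¬v), not O(v)), so it does not yield O(¬j).
No other premise forces O(¬j). An ideal world satisfying every premise can still have j true, so F(j) is not derivable.

No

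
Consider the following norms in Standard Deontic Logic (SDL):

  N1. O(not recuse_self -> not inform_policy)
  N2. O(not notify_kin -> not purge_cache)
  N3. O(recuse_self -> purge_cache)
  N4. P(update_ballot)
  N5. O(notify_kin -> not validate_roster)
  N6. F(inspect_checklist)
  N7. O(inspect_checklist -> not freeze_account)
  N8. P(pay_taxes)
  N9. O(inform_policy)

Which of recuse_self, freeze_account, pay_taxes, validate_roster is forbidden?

Premise 9 gives O(inform_policy).
The contrapositive of premise 1 (O(not recuse_self -> not inform_policy)) is O(inform_policy -> recuse_self), and O(inform_policy) is already established, so O(recuse_self).
From O(recuse_self) and premise 3, O(recuse_self -> purge_cache), we obtain O(purge_cache).
Premise 2, O(not notify_kin -> not purge_cache), contraposes to O(purge_cache -> notify_kin); with O(purge_cache) we get O(notify_kin).
With premise 5, O(notify_kin -> not validate_roster), the K-axiom yields O(not validate_roster).
So O(not validate_roster) holds, i.e. validate_roster is forbidden. None of the other listed options is forbidden under the premises.

validate_roster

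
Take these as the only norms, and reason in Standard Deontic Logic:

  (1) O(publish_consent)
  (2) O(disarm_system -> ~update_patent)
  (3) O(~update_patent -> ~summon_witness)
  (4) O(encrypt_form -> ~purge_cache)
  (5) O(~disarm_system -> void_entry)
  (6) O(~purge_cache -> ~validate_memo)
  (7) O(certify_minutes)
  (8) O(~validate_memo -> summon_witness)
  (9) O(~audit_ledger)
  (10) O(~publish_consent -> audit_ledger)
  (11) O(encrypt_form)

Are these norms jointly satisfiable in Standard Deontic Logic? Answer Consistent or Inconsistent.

Premise 10 is O(~publish_consent -> audit_ledger), but O(~publish_consent) is not derivable from the premises, so it does not yield O(audit_ledger).
So O(audit_ledger) is not derivable, and the apparent clash with O(~audit_ledger) does not arise.
A world satisfying every obligation exists (e.g. audit_ledger=false, certify_minutes=true, disarm_system=false, encrypt_form=true, publish_consent=true, purge_cache=false, summon_witness=true, update_patent=true, validate_memo=false, void_entry=true); no atom is both obligatory and forbidden, so the set is consistent.

Consistent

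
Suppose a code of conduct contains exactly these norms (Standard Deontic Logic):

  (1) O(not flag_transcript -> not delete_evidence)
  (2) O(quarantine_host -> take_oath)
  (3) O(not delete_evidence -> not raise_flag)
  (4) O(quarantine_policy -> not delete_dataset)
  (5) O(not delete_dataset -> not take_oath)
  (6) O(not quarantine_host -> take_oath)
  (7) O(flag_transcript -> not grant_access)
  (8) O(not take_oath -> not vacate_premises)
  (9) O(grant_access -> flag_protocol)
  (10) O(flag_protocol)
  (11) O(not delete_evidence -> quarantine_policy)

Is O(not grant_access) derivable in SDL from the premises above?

Yes

By case analysis on quarantine_host: premise 2 gives O(quarantine_host -> take_oath) and premise 6 gives O(not quarantine_host -> take_oath), so O(take_oath) either way.
Premise 5, O(not delete_dataset -> not take_oath), contraposes to O(take_oath -> delete_dataset); with O(take_oath) we get O(delete_dataset).
Premise 4, O(quarantine_policy -> not delete_dataset), contraposes to O(delete_dataset -> not quarantine_policy); with O(delete_dataset) we get O(not quarantine_policy).
Premise 11 is O(not delete_evidence -> quarantine_policy); contrapositively O(not quarantine_policy -> delete_evidence). Since O(not quarantine_policy) holds, K gives O(delete_evidence).
Premise 1, O(not flag_transcript -> not delete_evidence), contraposes to O(delete_evidence -> flag_transcript); with O(delete_evidence) we get O(flag_transcript).
From O(flag_transcript) and premise 7, O(flag_transcript -> not grant_access), we obtain O(not grant_access).
Premises 3, 8, 9, 10 do not contribute to this derivation.
So O(not grant_access) follows.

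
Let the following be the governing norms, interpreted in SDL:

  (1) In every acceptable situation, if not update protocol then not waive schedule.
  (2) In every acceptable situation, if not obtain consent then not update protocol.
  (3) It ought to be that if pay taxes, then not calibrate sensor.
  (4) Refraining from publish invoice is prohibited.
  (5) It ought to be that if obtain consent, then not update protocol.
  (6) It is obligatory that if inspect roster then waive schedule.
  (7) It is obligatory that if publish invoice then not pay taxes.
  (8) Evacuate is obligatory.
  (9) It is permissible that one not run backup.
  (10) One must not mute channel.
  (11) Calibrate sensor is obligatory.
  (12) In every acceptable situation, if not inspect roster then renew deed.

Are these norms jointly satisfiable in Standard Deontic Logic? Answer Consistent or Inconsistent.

Consistent

Premise 3 is O(pay_taxes → ¬calibrate_sensor), but O(pay_taxes) is not derivable from the premises, so it does not yield O(¬calibrate_sensor).
So O(¬calibrate_sensor) is not derivable, and the apparent clash with O(calibrate_sensor) does not arise.
A world satisfying every obligation exists (e.g. calibrate_sensor=true, evacuate=true, inspect_roster=false, mute_channel=false, obtain_consent=false, pay_taxes=false, publish_invoice=true, renew_deed=true, run_backup=false, update_protocol=false, waive_schedule=false); no atom is both obligatory and forbidden, so the set is consistent.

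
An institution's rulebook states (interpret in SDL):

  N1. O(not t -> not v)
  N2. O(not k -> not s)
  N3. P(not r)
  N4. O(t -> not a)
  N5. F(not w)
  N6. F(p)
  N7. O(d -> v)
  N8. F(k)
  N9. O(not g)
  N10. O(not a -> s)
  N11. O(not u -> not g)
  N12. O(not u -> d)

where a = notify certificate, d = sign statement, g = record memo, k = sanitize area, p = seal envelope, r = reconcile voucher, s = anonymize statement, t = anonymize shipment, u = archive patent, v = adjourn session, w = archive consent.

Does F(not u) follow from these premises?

Premise 8 is F(k), i.e. O(not k).
Premise 2 is O(not k -> not s); since O(not k), deontic closure gives O(not s).
The contrapositive of premise 10 (O(not a -> s)) is O(not s -> a), and O(not s) is already established, so O(a).
The contrapositive of premise 4 (O(t -> not a)) is O(a -> not t), and O(a) is already established, so O(not t).
Applying K to premise 1 (O(not t -> not v)) and O(not t) yields O(not v).
Premise 7 is O(d -> v); contrapositively O(not v -> not d). Since O(not v) holds, K gives O(not d).
The contrapositive of premise 12 (O(not u -> d)) is O(not d -> u), and O(not d) is already established, so O(u).
Premises 3, 5, 6, 9, 11 do not contribute to this derivation.
So O(u) holds, i.e. F(not u). The claim follows.

Yes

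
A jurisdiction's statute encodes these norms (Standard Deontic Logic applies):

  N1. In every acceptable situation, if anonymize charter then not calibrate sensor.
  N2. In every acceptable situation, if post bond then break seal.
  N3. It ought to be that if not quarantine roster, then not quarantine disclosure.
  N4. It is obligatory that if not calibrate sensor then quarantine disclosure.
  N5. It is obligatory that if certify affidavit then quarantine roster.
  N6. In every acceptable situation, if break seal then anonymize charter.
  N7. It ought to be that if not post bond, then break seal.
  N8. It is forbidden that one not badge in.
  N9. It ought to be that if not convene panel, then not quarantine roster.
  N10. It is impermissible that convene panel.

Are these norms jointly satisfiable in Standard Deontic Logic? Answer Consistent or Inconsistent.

Inconsistent

Premises 7 and 2 cover both cases: O(¬post_bond → break_seal) and O(post_bond → break_seal). Since ¬post_bond ∨ post_bond is a tautology, O(break_seal) follows.
From O(break_seal) and premise 6, O(break_seal → anonymize_charter), we obtain O(anonymize_charter).
Applying K to premise 1 (O(anonymize_charter → ¬calibrate_sensor)) and O(anonymize_charter) yields O(¬calibrate_sensor).
From O(¬calibrate_sensor) and premise 4, O(¬calibrate_sensor → quarantine_disclosure), we obtain O(quarantine_disclosure).
The contrapositive of premise 3 (O(¬quarantine_roster → ¬quarantine_disclosure)) is O(quarantine_disclosure → quarantine_roster), and O(quarantine_disclosure) is already established, so O(quarantine_roster).
The contrapositive of premise 9 (O(¬convene_panel → ¬quarantine_roster)) is O(quarantine_roster → convene_panel), and O(quarantine_roster) is already established, so O(convene_panel).
But premise 10, F(convene_panel), means O(¬convene_panel).
We now have both O(convene_panel) and O(¬convene_panel) — convene_panel is simultaneously obligatory and forbidden, violating the D-axiom.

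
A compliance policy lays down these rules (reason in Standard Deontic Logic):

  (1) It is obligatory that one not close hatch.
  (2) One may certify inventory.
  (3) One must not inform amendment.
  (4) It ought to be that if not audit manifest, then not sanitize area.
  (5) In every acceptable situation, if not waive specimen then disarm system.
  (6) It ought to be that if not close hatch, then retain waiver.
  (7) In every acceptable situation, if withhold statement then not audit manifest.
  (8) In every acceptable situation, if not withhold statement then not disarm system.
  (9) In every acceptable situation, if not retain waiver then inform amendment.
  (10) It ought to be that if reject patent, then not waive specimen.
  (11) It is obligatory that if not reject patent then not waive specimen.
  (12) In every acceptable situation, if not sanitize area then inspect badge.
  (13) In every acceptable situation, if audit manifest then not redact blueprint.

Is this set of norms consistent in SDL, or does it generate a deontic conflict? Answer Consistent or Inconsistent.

Consistent

Premise 9 is O(¬retain_waiver → inform_amendment), but O(¬retain_waiver) is not derivable from the premises, so it does not yield O(inform_amendment).
So O(inform_amendment) is not derivable, and the apparent clash with O(¬inform_amendment) does not arise.
A world satisfying every obligation exists (e.g. audit_manifest=false, certify_inventory=false, close_hatch=false, disarm_system=true, inform_amendment=false, inspect_badge=true, redact_blueprint=false, reject_patent=false, retain_waiver=true, sanitize_area=false, waive_specimen=false, withhold_statement=true); no atom is both obligatory and forbidden, so the set is consistent.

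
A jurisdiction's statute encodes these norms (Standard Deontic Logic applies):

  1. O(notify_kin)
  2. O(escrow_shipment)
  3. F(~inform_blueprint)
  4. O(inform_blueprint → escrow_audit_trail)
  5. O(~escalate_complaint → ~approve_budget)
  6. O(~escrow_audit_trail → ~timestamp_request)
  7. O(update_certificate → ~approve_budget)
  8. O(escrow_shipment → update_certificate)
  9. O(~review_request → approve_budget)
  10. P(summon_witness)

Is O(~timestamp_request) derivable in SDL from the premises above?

No

Premise 6 is O(~escrow_audit_trail → ~timestamp_request), but O(~escrow_audit_trail) is not derivable from the premises, so it does not yield O(~timestamp_request).
No other premise forces O(~timestamp_request). An ideal world satisfying every premise can still have ~timestamp_request false, so O(~timestamp_request) is not derivable.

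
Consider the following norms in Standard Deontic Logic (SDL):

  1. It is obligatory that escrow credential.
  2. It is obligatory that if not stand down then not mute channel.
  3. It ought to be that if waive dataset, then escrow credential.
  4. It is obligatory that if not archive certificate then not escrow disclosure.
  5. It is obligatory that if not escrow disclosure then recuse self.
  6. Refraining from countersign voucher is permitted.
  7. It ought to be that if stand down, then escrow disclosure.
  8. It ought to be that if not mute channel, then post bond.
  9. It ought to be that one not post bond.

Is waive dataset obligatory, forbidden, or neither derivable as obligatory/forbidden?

Neither

Premise 3 is O(waive_dataset → escrow_credential); even if O(escrow_credential) held, inferring O(waive_dataset) would be affirming the consequent — invalid.
No premise or chain of K-axiom applications forces O(waive_dataset), and none forces O(¬waive_dataset). So waive_dataset is neither obligatory nor forbidden under these norms.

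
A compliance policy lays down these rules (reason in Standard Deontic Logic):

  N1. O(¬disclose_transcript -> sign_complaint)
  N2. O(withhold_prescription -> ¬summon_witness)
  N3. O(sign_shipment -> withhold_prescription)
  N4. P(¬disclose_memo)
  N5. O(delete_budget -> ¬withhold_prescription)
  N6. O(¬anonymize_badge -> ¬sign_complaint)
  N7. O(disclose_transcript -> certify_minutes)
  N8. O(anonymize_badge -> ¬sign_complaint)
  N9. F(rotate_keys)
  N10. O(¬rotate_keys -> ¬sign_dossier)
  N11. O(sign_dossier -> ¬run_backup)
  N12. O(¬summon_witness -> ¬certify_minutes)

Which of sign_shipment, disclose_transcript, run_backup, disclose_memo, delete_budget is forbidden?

Premises 6 and 8 are O(¬anonymize_badge -> ¬sign_complaint) and O(anonymize_badge -> ¬sign_complaint); every ideal world satisfies ¬anonymize_badge or anonymize_badge, so in either case ¬sign_complaint holds — hence O(¬sign_complaint).
The contrapositive of premise 1 (O(¬disclose_transcript -> sign_complaint)) is O(¬sign_complaint -> disclose_transcript), and O(¬sign_complaint) is already established, so O(disclose_transcript).
Premise 7 is O(disclose_transcript -> certify_minutes); since O(disclose_transcript), deontic closure gives O(certify_minutes).
Premise 12, O(¬summon_witness -> ¬certify_minutes), contraposes to O(certify_minutes -> summon_witness); with O(certify_minutes) we get O(summon_witness).
The contrapositive of premise 2 (O(withhold_prescription -> ¬summon_witness)) is O(summon_witness -> ¬withhold_prescription), and O(summon_witness) is already established, so O(¬withhold_prescription).
Premise 3, O(sign_shipment -> withhold_prescription), contraposes to O(¬withhold_prescription -> ¬sign_shipment); with O(¬withhold_prescription) we get O(¬sign_shipment).
So O(¬sign_shipment) holds, i.e. sign_shipment is forbidden. None of the other listed options is forbidden under the premises.

sign_shipment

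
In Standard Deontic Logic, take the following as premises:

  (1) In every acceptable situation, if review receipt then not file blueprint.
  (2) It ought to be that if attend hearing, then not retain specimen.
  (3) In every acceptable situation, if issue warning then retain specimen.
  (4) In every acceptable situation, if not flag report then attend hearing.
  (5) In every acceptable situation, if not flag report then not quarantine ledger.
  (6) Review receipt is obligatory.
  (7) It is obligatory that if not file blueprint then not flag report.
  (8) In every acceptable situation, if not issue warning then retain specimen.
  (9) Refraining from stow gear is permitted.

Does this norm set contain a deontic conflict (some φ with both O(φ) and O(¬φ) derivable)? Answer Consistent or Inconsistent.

Premises 3 and 8 cover both cases: O(issue_warning → retain_specimen) and O(¬issue_warning → retain_specimen). Since issue_warning ∨ ¬issue_warning is a tautology, O(retain_specimen) follows.
Premise 2, O(attend_hearing → ¬retain_specimen), contraposes to O(retain_specimen → ¬attend_hearing); with O(retain_specimen) we get O(¬attend_hearing).
Premise 4, O(¬flag_report → attend_hearing), contraposes to O(¬attend_hearing → flag_report); with O(¬attend_hearing) we get O(flag_report).
The contrapositive of premise 7 (O(¬file_blueprint → ¬flag_report)) is O(flag_report → file_blueprint), and O(flag_report) is already established, so O(file_blueprint).
The contrapositive of premise 1 (O(review_receipt → ¬file_blueprint)) is O(file_blueprint → ¬review_receipt), and O(file_blueprint) is already established, so O(¬review_receipt).
Yet premise 6 states O(review_receipt).
We now have both O(¬review_receipt) and O(review_receipt) — review_receipt is simultaneously obligatory and forbidden, violating the D-axiom.

Inconsistent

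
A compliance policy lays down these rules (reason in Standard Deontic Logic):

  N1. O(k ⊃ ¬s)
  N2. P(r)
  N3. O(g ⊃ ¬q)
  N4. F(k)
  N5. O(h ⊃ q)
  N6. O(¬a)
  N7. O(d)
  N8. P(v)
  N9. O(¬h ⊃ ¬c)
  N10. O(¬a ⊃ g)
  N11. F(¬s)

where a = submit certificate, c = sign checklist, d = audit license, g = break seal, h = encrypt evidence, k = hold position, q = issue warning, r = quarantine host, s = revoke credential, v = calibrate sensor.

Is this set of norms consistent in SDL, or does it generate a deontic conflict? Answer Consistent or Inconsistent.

Consistent

Premise 1 is O(k ⊃ ¬s), but O(k) is not derivable from the premises, so it does not yield O(¬s).
So O(¬s) is not derivable, and the apparent clash with O(s) does not arise.
A world satisfying every obligation exists (e.g. a=false, c=false, d=true, g=true, h=false, k=false, q=false, r=false, s=true, v=false); no atom is both obligatory and forbidden, so the set is consistent.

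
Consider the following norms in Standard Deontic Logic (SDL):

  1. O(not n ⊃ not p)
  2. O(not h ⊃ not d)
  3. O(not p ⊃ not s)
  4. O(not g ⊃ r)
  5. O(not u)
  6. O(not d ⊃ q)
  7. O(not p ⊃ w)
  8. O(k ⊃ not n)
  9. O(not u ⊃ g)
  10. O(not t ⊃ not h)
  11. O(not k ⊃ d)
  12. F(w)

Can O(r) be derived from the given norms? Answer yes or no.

Premise 4 is O(not g ⊃ r), but O(not g) is not derivable from the premises, so it does not yield O(r).
No other premise forces O(r). An ideal world satisfying every premise can still have r false, so O(r) is not derivable.

No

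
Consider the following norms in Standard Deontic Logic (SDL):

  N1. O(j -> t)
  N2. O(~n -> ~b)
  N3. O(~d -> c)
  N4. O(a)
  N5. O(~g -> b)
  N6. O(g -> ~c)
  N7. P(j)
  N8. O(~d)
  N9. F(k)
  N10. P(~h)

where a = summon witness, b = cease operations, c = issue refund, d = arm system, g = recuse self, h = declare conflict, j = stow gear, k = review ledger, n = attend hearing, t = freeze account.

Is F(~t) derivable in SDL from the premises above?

No

Premise 1 is O(j -> t), but O(j) is not derivable from the premises (the permission P(j) asserts only ~O(~j), not O(j)), so it does not yield O(t).
No other premise forces O(t). An ideal world satisfying every premise can still have ~t true, so F(~t) is not derivable.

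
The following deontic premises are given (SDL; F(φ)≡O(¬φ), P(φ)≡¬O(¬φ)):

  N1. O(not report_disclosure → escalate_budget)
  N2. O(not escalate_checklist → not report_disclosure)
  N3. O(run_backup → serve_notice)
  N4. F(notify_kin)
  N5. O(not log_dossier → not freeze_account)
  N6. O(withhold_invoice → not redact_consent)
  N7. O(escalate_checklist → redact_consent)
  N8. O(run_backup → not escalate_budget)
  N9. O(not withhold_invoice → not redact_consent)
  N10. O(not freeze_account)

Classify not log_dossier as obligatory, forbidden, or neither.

Neither

Premise 5 is O(not log_dossier → not freeze_account); even if O(not freeze_account) held, inferring O(not log_dossier) would be affirming the consequent — invalid.
No premise or chain of K-axiom applications forces O(not log_dossier), and none forces O(log_dossier). So not log_dossier is neither obligatory nor forbidden under these norms.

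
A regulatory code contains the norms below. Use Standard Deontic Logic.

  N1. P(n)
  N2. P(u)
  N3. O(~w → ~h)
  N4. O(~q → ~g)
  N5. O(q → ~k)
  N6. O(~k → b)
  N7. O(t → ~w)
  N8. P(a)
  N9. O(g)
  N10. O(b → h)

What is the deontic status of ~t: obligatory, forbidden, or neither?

Obligatory

Premise 9 states O(g) outright.
Premise 4 is O(~q → ~g); contrapositively O(g → q). Since O(g) holds, K gives O(q).
Premise 5 is O(q → ~k); since O(q), deontic closure gives O(~k).
Premise 6 is O(~k → b); since O(~k), deontic closure gives O(b).
From O(b) and premise 10, O(b → h), we obtain O(h).
Premise 3, O(~w → ~h), contraposes to O(h → w); with O(h) we get O(w).
The contrapositive of premise 7 (O(t → ~w)) is O(w → ~t), and O(w) is already established, so O(~t).
Premises 1, 2, 8 do not contribute to this derivation.
Hence ~t is obligatory.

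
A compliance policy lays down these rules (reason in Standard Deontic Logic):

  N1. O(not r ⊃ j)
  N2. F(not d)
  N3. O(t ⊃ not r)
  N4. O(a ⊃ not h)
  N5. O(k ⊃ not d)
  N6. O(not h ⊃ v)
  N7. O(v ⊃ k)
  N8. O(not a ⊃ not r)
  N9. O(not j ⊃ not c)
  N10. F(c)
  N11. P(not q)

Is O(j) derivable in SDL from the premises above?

Yes

Premise 2, F(not d), is equivalent to O(d).
The contrapositive of premise 5 (O(k ⊃ not d)) is O(d ⊃ not k), and O(d) is already established, so O(not k).
Premise 7, O(v ⊃ k), contraposes to O(not k ⊃ not v); with O(not k) we get O(not v).
Premise 6 is O(not h ⊃ v); contrapositively O(not v ⊃ h). Since O(not v) holds, K gives O(h).
Premise 4, O(a ⊃ not h), contraposes to O(h ⊃ not a); with O(h) we get O(not a).
Premise 8 is O(not a ⊃ not r); since O(not a), deontic closure gives O(not r).
With premise 1, O(not r ⊃ j), the K-axiom yields O(j).
Premises 3, 9, 10, 11 do not contribute to this derivation.
So O(j) follows.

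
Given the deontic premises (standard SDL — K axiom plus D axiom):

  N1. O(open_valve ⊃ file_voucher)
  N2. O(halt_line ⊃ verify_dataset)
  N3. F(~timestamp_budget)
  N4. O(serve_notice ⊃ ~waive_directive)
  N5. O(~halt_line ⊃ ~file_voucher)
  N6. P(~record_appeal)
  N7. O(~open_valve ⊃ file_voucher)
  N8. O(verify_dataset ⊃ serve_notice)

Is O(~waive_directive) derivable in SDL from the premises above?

Yes

Premises 1 and 7 are O(open_valve ⊃ file_voucher) and O(~open_valve ⊃ file_voucher); every ideal world satisfies open_valve or ~open_valve, so in either case file_voucher holds — hence O(file_voucher).
The contrapositive of premise 5 (O(~halt_line ⊃ ~file_voucher)) is O(file_voucher ⊃ halt_line), and O(file_voucher) is already established, so O(halt_line).
With premise 2, O(halt_line ⊃ verify_dataset), the K-axiom yields O(verify_dataset).
Applying K to premise 8 (O(verify_dataset ⊃ serve_notice)) and O(verify_dataset) yields O(serve_notice).
With premise 4, O(serve_notice ⊃ ~waive_directive), the K-axiom yields O(~waive_directive).
Premises 3, 6 do not contribute to this derivation.
So O(~waive_directive) follows.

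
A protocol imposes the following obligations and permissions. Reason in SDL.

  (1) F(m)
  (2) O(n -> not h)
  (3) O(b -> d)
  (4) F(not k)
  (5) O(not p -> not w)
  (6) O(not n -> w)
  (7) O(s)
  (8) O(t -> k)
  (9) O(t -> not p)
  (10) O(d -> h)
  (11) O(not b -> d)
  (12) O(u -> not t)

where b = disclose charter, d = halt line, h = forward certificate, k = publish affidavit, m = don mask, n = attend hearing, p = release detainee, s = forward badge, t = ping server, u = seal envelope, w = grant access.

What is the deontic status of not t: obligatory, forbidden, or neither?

Obligatory

Premises 11 and 3 are O(not b -> d) and O(b -> d); every ideal world satisfies not b or b, so in either case d holds — hence O(d).
From O(d) and premise 10, O(d -> h), we obtain O(h).
Premise 2, O(n -> not h), contraposes to O(h -> not n); with O(h) we get O(not n).
Premise 6 is O(not n -> w); since O(not n), deontic closure gives O(w).
Premise 5, O(not p -> not w), contraposes to O(w -> p); with O(w) we get O(p).
The contrapositive of premise 9 (O(t -> not p)) is O(p -> not t), and O(p) is already established, so O(not t).
Premises 1, 4, 7, 8, 12 do not contribute to this derivation.
Hence not t is obligatory.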